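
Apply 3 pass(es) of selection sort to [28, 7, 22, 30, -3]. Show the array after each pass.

Pass 1: Select minimum -3 at index 4, swap -> [-3, 7, 22, 30, 28]
Pass 2: Select minimum 7 at index 1, swap -> [-3, 7, 22, 30, 28]
Pass 3: Select minimum 22 at index 2, swap -> [-3, 7, 22, 30, 28]


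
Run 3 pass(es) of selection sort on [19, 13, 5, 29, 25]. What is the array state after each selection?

Pass 1: Select minimum 5 at index 2, swap -> [5, 13, 19, 29, 25]
Pass 2: Select minimum 13 at index 1, swap -> [5, 13, 19, 29, 25]
Pass 3: Select minimum 19 at index 2, swap -> [5, 13, 19, 29, 25]


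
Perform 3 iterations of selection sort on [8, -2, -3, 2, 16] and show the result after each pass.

Pass 1: Select minimum -3 at index 2, swap -> [-3, -2, 8, 2, 16]
Pass 2: Select minimum -2 at index 1, swap -> [-3, -2, 8, 2, 16]
Pass 3: Select minimum 2 at index 3, swap -> [-3, -2, 2, 8, 16]


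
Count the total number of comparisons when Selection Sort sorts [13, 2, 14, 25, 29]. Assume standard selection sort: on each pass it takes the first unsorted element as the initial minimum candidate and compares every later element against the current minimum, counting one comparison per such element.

Pass 1: scan indices 1..4 for the minimum = 4 comparison(s); min is 2, place at index 0 -> [2, 13, 14, 25, 29]
Pass 2: scan indices 2..4 for the minimum = 3 comparison(s); min is 13, place at index 1 -> [2, 13, 14, 25, 29]
Pass 3: scan indices 3..4 for the minimum = 2 comparison(s); min is 14, place at index 2 -> [2, 13, 14, 25, 29]
Pass 4: scan indices 4..4 for the minimum = 1 comparison(s); min is 25, place at index 3 -> [2, 13, 14, 25, 29]
Selection sort always scans the whole unsorted suffix, so the count is (n-1) + (n-2) + ... + 1 = n(n-1)/2 = 5*4/2 = 10 regardless of the input order.
Total comparisons: 4 + 3 + 2 + 1 = 10


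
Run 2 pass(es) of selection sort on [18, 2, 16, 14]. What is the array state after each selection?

Pass 1: Select minimum 2 at index 1, swap -> [2, 18, 16, 14]
Pass 2: Select minimum 14 at index 3, swap -> [2, 14, 16, 18]


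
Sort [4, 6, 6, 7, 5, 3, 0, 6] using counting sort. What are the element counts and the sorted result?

Count array: [1, 0, 0, 1, 1, 1, 3, 1]
(count[i] = number of elements equal to i)
Cumulative count: [1, 1, 1, 2, 3, 4, 7, 8]
Sorted: [0, 3, 4, 5, 6, 6, 6, 7]


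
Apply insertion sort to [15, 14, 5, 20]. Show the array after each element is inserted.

First element 15 is already 'sorted'
Insert 14: shifted 1 elements -> [14, 15, 5, 20]
Insert 5: shifted 2 elements -> [5, 14, 15, 20]
Insert 20: shifted 0 elements -> [5, 14, 15, 20]


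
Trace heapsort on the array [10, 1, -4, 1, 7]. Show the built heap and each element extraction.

Build heap: [10, 7, -4, 1, 1]
Extract 10: [7, 1, -4, 1, 10]
Extract 7: [1, 1, -4, 7, 10]
Extract 1: [1, -4, 1, 7, 10]
Extract 1: [-4, 1, 1, 7, 10]


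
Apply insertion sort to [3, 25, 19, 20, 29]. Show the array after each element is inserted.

First element 3 is already 'sorted'
Insert 25: shifted 0 elements -> [3, 25, 19, 20, 29]
Insert 19: shifted 1 elements -> [3, 19, 25, 20, 29]
Insert 20: shifted 1 elements -> [3, 19, 20, 25, 29]
Insert 29: shifted 0 elements -> [3, 19, 20, 25, 29]


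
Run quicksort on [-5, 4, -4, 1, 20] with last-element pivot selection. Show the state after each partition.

Partition 1: pivot=20 at index 4 -> [-5, 4, -4, 1, 20]
Partition 2: pivot=1 at index 2 -> [-5, -4, 1, 4, 20]
Partition 3: pivot=-4 at index 1 -> [-5, -4, 1, 4, 20]


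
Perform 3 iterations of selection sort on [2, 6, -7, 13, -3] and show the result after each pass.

Pass 1: Select minimum -7 at index 2, swap -> [-7, 6, 2, 13, -3]
Pass 2: Select minimum -3 at index 4, swap -> [-7, -3, 2, 13, 6]
Pass 3: Select minimum 2 at index 2, swap -> [-7, -3, 2, 13, 6]


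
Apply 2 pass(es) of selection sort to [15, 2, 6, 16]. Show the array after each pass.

Pass 1: Select minimum 2 at index 1, swap -> [2, 15, 6, 16]
Pass 2: Select minimum 6 at index 2, swap -> [2, 6, 15, 16]


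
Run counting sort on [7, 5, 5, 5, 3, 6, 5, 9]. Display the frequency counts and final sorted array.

Count array: [0, 0, 0, 1, 0, 4, 1, 1, 0, 1]
(count[i] = number of elements equal to i)
Cumulative count: [0, 0, 0, 1, 1, 5, 6, 7, 7, 8]
Sorted: [3, 5, 5, 5, 5, 6, 7, 9]


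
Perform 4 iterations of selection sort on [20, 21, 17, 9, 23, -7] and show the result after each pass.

Pass 1: Select minimum -7 at index 5, swap -> [-7, 21, 17, 9, 23, 20]
Pass 2: Select minimum 9 at index 3, swap -> [-7, 9, 17, 21, 23, 20]
Pass 3: Select minimum 17 at index 2, swap -> [-7, 9, 17, 21, 23, 20]
Pass 4: Select minimum 20 at index 5, swap -> [-7, 9, 17, 20, 23, 21]


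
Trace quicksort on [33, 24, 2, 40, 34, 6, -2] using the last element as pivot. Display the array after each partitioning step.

Partition 1: pivot=-2 at index 0 -> [-2, 24, 2, 40, 34, 6, 33]
Partition 2: pivot=33 at index 4 -> [-2, 24, 2, 6, 33, 40, 34]
Partition 3: pivot=6 at index 2 -> [-2, 2, 6, 24, 33, 40, 34]
Partition 4: pivot=34 at index 5 -> [-2, 2, 6, 24, 33, 34, 40]


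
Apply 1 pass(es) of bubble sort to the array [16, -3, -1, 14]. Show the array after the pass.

After pass 1: [-3, -1, 14, 16] (3 swaps)
Total swaps: 3


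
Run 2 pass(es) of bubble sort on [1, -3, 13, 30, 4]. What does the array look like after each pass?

After pass 1: [-3, 1, 13, 4, 30] (2 swaps)
After pass 2: [-3, 1, 4, 13, 30] (1 swaps)
Total swaps: 3


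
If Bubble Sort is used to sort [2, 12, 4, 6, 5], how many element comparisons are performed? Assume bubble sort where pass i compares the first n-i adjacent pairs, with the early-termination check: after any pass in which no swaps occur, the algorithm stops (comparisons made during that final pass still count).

Pass 1: compare adjacent pairs (0,1)..(3,4) = 4 comparison(s), 3 swap(s) -> [2, 4, 6, 5, 12]
Pass 2: compare adjacent pairs (0,1)..(2,3) = 3 comparison(s), 1 swap(s) -> [2, 4, 5, 6, 12]
Pass 3: compare adjacent pairs (0,1)..(1,2) = 2 comparison(s), 0 swap(s) -> [2, 4, 5, 6, 12]
No swaps in this pass, so bubble sort stops here.
Total comparisons: 4 + 3 + 2 = 9


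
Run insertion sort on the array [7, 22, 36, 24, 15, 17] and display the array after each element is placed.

First element 7 is already 'sorted'
Insert 22: shifted 0 elements -> [7, 22, 36, 24, 15, 17]
Insert 36: shifted 0 elements -> [7, 22, 36, 24, 15, 17]
Insert 24: shifted 1 elements -> [7, 22, 24, 36, 15, 17]
Insert 15: shifted 3 elements -> [7, 15, 22, 24, 36, 17]
Insert 17: shifted 3 elements -> [7, 15, 17, 22, 24, 36]


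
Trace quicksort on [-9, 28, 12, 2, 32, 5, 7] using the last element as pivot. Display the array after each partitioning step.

Partition 1: pivot=7 at index 3 -> [-9, 2, 5, 7, 32, 12, 28]
Partition 2: pivot=5 at index 2 -> [-9, 2, 5, 7, 32, 12, 28]
Partition 3: pivot=2 at index 1 -> [-9, 2, 5, 7, 32, 12, 28]
Partition 4: pivot=28 at index 5 -> [-9, 2, 5, 7, 12, 28, 32]


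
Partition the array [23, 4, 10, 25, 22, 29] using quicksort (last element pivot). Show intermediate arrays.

Partition 1: pivot=29 at index 5 -> [23, 4, 10, 25, 22, 29]
Partition 2: pivot=22 at index 2 -> [4, 10, 22, 25, 23, 29]
Partition 3: pivot=10 at index 1 -> [4, 10, 22, 25, 23, 29]
Partition 4: pivot=23 at index 3 -> [4, 10, 22, 23, 25, 29]


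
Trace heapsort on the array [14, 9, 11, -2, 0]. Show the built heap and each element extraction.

Build heap: [14, 9, 11, -2, 0]
Extract 14: [11, 9, 0, -2, 14]
Extract 11: [9, -2, 0, 11, 14]
Extract 9: [0, -2, 9, 11, 14]
Extract 0: [-2, 0, 9, 11, 14]


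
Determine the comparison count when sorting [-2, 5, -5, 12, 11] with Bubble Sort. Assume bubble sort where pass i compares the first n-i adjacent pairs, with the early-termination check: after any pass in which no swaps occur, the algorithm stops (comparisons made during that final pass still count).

Pass 1: compare adjacent pairs (0,1)..(3,4) = 4 comparison(s), 2 swap(s) -> [-2, -5, 5, 11, 12]
Pass 2: compare adjacent pairs (0,1)..(2,3) = 3 comparison(s), 1 swap(s) -> [-5, -2, 5, 11, 12]
Pass 3: compare adjacent pairs (0,1)..(1,2) = 2 comparison(s), 0 swap(s) -> [-5, -2, 5, 11, 12]
No swaps in this pass, so bubble sort stops here.
Total comparisons: 4 + 3 + 2 = 9


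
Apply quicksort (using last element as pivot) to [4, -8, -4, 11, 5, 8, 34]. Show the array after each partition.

Partition 1: pivot=34 at index 6 -> [4, -8, -4, 11, 5, 8, 34]
Partition 2: pivot=8 at index 4 -> [4, -8, -4, 5, 8, 11, 34]
Partition 3: pivot=5 at index 3 -> [4, -8, -4, 5, 8, 11, 34]
Partition 4: pivot=-4 at index 1 -> [-8, -4, 4, 5, 8, 11, 34]


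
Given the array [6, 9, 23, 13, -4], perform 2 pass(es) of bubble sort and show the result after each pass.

After pass 1: [6, 9, 13, -4, 23] (2 swaps)
After pass 2: [6, 9, -4, 13, 23] (1 swaps)
Total swaps: 3


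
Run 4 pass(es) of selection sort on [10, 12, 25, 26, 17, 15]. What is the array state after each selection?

Pass 1: Select minimum 10 at index 0, swap -> [10, 12, 25, 26, 17, 15]
Pass 2: Select minimum 12 at index 1, swap -> [10, 12, 25, 26, 17, 15]
Pass 3: Select minimum 15 at index 5, swap -> [10, 12, 15, 26, 17, 25]
Pass 4: Select minimum 17 at index 4, swap -> [10, 12, 15, 17, 26, 25]


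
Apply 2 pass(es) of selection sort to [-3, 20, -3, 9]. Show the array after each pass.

Pass 1: Select minimum -3 at index 0, swap -> [-3, 20, -3, 9]
Pass 2: Select minimum -3 at index 2, swap -> [-3, -3, 20, 9]


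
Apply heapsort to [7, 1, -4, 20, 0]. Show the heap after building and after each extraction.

Build heap: [20, 7, -4, 1, 0]
Extract 20: [7, 1, -4, 0, 20]
Extract 7: [1, 0, -4, 7, 20]
Extract 1: [0, -4, 1, 7, 20]
Extract 0: [-4, 0, 1, 7, 20]


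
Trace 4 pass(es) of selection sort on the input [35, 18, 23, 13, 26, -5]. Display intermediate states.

Pass 1: Select minimum -5 at index 5, swap -> [-5, 18, 23, 13, 26, 35]
Pass 2: Select minimum 13 at index 3, swap -> [-5, 13, 23, 18, 26, 35]
Pass 3: Select minimum 18 at index 3, swap -> [-5, 13, 18, 23, 26, 35]
Pass 4: Select minimum 23 at index 3, swap -> [-5, 13, 18, 23, 26, 35]


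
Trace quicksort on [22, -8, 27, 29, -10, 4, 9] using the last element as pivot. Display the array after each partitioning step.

Partition 1: pivot=9 at index 3 -> [-8, -10, 4, 9, 22, 27, 29]
Partition 2: pivot=4 at index 2 -> [-8, -10, 4, 9, 22, 27, 29]
Partition 3: pivot=-10 at index 0 -> [-10, -8, 4, 9, 22, 27, 29]
Partition 4: pivot=29 at index 6 -> [-10, -8, 4, 9, 22, 27, 29]
Partition 5: pivot=27 at index 5 -> [-10, -8, 4, 9, 22, 27, 29]


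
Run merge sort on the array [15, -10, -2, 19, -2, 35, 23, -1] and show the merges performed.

Divide and conquer:
  Merge [15] + [-10] -> [-10, 15]
  Merge [-2] + [19] -> [-2, 19]
  Merge [-10, 15] + [-2, 19] -> [-10, -2, 15, 19]
  Merge [-2] + [35] -> [-2, 35]
  Merge [23] + [-1] -> [-1, 23]
  Merge [-2, 35] + [-1, 23] -> [-2, -1, 23, 35]
  Merge [-10, -2, 15, 19] + [-2, -1, 23, 35] -> [-10, -2, -2, -1, 15, 19, 23, 35]


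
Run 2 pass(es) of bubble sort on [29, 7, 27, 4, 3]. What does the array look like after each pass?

After pass 1: [7, 27, 4, 3, 29] (4 swaps)
After pass 2: [7, 4, 3, 27, 29] (2 swaps)
Total swaps: 6


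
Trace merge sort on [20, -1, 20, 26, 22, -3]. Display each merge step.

Divide and conquer:
  Merge [-1] + [20] -> [-1, 20]
  Merge [20] + [-1, 20] -> [-1, 20, 20]
  Merge [22] + [-3] -> [-3, 22]
  Merge [26] + [-3, 22] -> [-3, 22, 26]
  Merge [-1, 20, 20] + [-3, 22, 26] -> [-3, -1, 20, 20, 22, 26]


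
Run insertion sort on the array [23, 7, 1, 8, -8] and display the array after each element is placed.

First element 23 is already 'sorted'
Insert 7: shifted 1 elements -> [7, 23, 1, 8, -8]
Insert 1: shifted 2 elements -> [1, 7, 23, 8, -8]
Insert 8: shifted 1 elements -> [1, 7, 8, 23, -8]
Insert -8: shifted 4 elements -> [-8, 1, 7, 8, 23]


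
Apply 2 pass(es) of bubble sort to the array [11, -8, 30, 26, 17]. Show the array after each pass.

After pass 1: [-8, 11, 26, 17, 30] (3 swaps)
After pass 2: [-8, 11, 17, 26, 30] (1 swaps)
Total swaps: 4


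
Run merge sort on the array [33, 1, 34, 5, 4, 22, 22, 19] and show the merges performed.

Divide and conquer:
  Merge [33] + [1] -> [1, 33]
  Merge [34] + [5] -> [5, 34]
  Merge [1, 33] + [5, 34] -> [1, 5, 33, 34]
  Merge [4] + [22] -> [4, 22]
  Merge [22] + [19] -> [19, 22]
  Merge [4, 22] + [19, 22] -> [4, 19, 22, 22]
  Merge [1, 5, 33, 34] + [4, 19, 22, 22] -> [1, 4, 5, 19, 22, 22, 33, 34]


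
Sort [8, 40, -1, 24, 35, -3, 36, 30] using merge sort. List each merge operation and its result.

Divide and conquer:
  Merge [8] + [40] -> [8, 40]
  Merge [-1] + [24] -> [-1, 24]
  Merge [8, 40] + [-1, 24] -> [-1, 8, 24, 40]
  Merge [35] + [-3] -> [-3, 35]
  Merge [36] + [30] -> [30, 36]
  Merge [-3, 35] + [30, 36] -> [-3, 30, 35, 36]
  Merge [-1, 8, 24, 40] + [-3, 30, 35, 36] -> [-3, -1, 8, 24, 30, 35, 36, 40]


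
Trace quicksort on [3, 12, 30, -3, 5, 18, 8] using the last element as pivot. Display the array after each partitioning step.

Partition 1: pivot=8 at index 3 -> [3, -3, 5, 8, 30, 18, 12]
Partition 2: pivot=5 at index 2 -> [3, -3, 5, 8, 30, 18, 12]
Partition 3: pivot=-3 at index 0 -> [-3, 3, 5, 8, 30, 18, 12]
Partition 4: pivot=12 at index 4 -> [-3, 3, 5, 8, 12, 18, 30]
Partition 5: pivot=30 at index 6 -> [-3, 3, 5, 8, 12, 18, 30]


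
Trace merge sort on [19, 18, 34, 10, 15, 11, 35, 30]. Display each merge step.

Divide and conquer:
  Merge [19] + [18] -> [18, 19]
  Merge [34] + [10] -> [10, 34]
  Merge [18, 19] + [10, 34] -> [10, 18, 19, 34]
  Merge [15] + [11] -> [11, 15]
  Merge [35] + [30] -> [30, 35]
  Merge [11, 15] + [30, 35] -> [11, 15, 30, 35]
  Merge [10, 18, 19, 34] + [11, 15, 30, 35] -> [10, 11, 15, 18, 19, 30, 34, 35]


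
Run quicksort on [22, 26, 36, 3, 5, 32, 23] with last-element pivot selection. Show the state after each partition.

Partition 1: pivot=23 at index 3 -> [22, 3, 5, 23, 36, 32, 26]
Partition 2: pivot=5 at index 1 -> [3, 5, 22, 23, 36, 32, 26]
Partition 3: pivot=26 at index 4 -> [3, 5, 22, 23, 26, 32, 36]
Partition 4: pivot=36 at index 6 -> [3, 5, 22, 23, 26, 32, 36]


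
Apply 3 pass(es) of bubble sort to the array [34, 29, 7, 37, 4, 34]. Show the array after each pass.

After pass 1: [29, 7, 34, 4, 34, 37] (4 swaps)
After pass 2: [7, 29, 4, 34, 34, 37] (2 swaps)
After pass 3: [7, 4, 29, 34, 34, 37] (1 swaps)
Total swaps: 7


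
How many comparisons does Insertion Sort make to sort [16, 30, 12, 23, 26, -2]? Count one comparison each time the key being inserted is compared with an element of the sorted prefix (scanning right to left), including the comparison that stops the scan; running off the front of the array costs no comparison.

Insert 30: 16 <= 30 (stop) = 1 comparison(s) -> [16, 30, 12, 23, 26, -2]
Insert 12: 30 > 12 (shift), 16 > 12 (shift), reached front = 2 comparison(s) -> [12, 16, 30, 23, 26, -2]
Insert 23: 30 > 23 (shift), 16 <= 23 (stop) = 2 comparison(s) -> [12, 16, 23, 30, 26, -2]
Insert 26: 30 > 26 (shift), 23 <= 26 (stop) = 2 comparison(s) -> [12, 16, 23, 26, 30, -2]
Insert -2: 30 > -2 (shift), 26 > -2 (shift), 23 > -2 (shift), 16 > -2 (shift), 12 > -2 (shift), reached front = 5 comparison(s) -> [-2, 12, 16, 23, 26, 30]
Total comparisons: 1 + 2 + 2 + 2 + 5 = 12


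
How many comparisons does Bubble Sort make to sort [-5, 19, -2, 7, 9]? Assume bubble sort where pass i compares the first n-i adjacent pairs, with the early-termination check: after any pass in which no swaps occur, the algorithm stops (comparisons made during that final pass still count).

Pass 1: compare adjacent pairs (0,1)..(3,4) = 4 comparison(s), 3 swap(s) -> [-5, -2, 7, 9, 19]
Pass 2: compare adjacent pairs (0,1)..(2,3) = 3 comparison(s), 0 swap(s) -> [-5, -2, 7, 9, 19]
No swaps in this pass, so bubble sort stops here.
Total comparisons: 4 + 3 = 7


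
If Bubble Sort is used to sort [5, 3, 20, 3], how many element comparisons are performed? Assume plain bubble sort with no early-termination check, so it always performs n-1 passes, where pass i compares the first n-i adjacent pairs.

Pass 1: compare adjacent pairs (0,1)..(2,3) = 3 comparison(s), 2 swap(s) -> [3, 5, 3, 20]
Pass 2: compare adjacent pairs (0,1)..(1,2) = 2 comparison(s), 1 swap(s) -> [3, 3, 5, 20]
Pass 3: compare adjacent pairs (0,1)..(0,1) = 1 comparison(s), 0 swap(s) -> [3, 3, 5, 20]
Total comparisons: 3 + 2 + 1 = 6


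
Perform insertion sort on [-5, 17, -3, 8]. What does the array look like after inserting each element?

First element -5 is already 'sorted'
Insert 17: shifted 0 elements -> [-5, 17, -3, 8]
Insert -3: shifted 1 elements -> [-5, -3, 17, 8]
Insert 8: shifted 1 elements -> [-5, -3, 8, 17]


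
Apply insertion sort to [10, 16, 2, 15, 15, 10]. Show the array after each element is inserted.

First element 10 is already 'sorted'
Insert 16: shifted 0 elements -> [10, 16, 2, 15, 15, 10]
Insert 2: shifted 2 elements -> [2, 10, 16, 15, 15, 10]
Insert 15: shifted 1 elements -> [2, 10, 15, 16, 15, 10]
Insert 15: shifted 1 elements -> [2, 10, 15, 15, 16, 10]
Insert 10: shifted 3 elements -> [2, 10, 10, 15, 15, 16]


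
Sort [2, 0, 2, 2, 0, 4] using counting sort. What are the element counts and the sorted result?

Count array: [2, 0, 3, 0, 1]
(count[i] = number of elements equal to i)
Cumulative count: [2, 2, 5, 5, 6]
Sorted: [0, 0, 2, 2, 2, 4]


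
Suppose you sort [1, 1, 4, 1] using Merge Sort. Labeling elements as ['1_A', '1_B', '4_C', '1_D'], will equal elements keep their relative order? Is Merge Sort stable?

Trace Merge Sort on the labeled array (the key is the number; the letter only tracks identity):
  Merge [1_A] + [1_B] -> [1_A, 1_B]
  Merge [4_C] + [1_D] -> [1_D, 4_C]
  Merge [1_A, 1_B] + [1_D, 4_C] -> [1_A, 1_B, 1_D, 4_C]
Final order: [1_A, 1_B, 1_D, 4_C]
Equal keys:
  value 1: originally 1_A, 1_B, 1_D; after sorting 1_A, 1_B, 1_D -> order preserved
All equal keys kept their original relative order. Merge Sort is stable: when the heads of the two halves are equal the merge takes from the left half first.
Answer: Stable


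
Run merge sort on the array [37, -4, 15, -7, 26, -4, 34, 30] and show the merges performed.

Divide and conquer:
  Merge [37] + [-4] -> [-4, 37]
  Merge [15] + [-7] -> [-7, 15]
  Merge [-4, 37] + [-7, 15] -> [-7, -4, 15, 37]
  Merge [26] + [-4] -> [-4, 26]
  Merge [34] + [30] -> [30, 34]
  Merge [-4, 26] + [30, 34] -> [-4, 26, 30, 34]
  Merge [-7, -4, 15, 37] + [-4, 26, 30, 34] -> [-7, -4, -4, 15, 26, 30, 34, 37]


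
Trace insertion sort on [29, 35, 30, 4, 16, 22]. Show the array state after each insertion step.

First element 29 is already 'sorted'
Insert 35: shifted 0 elements -> [29, 35, 30, 4, 16, 22]
Insert 30: shifted 1 elements -> [29, 30, 35, 4, 16, 22]
Insert 4: shifted 3 elements -> [4, 29, 30, 35, 16, 22]
Insert 16: shifted 3 elements -> [4, 16, 29, 30, 35, 22]
Insert 22: shifted 3 elements -> [4, 16, 22, 29, 30, 35]


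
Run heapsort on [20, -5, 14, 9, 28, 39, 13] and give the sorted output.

Build heap: [39, 28, 20, 9, -5, 14, 13]
Extract 39: [28, 13, 20, 9, -5, 14, 39]
Extract 28: [20, 13, 14, 9, -5, 28, 39]
Extract 20: [14, 13, -5, 9, 20, 28, 39]
Extract 14: [13, 9, -5, 14, 20, 28, 39]
Extract 13: [9, -5, 13, 14, 20, 28, 39]
Extract 9: [-5, 9, 13, 14, 20, 28, 39]


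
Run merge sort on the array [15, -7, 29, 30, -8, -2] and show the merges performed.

Divide and conquer:
  Merge [-7] + [29] -> [-7, 29]
  Merge [15] + [-7, 29] -> [-7, 15, 29]
  Merge [-8] + [-2] -> [-8, -2]
  Merge [30] + [-8, -2] -> [-8, -2, 30]
  Merge [-7, 15, 29] + [-8, -2, 30] -> [-8, -7, -2, 15, 29, 30]


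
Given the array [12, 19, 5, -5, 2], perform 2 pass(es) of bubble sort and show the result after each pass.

After pass 1: [12, 5, -5, 2, 19] (3 swaps)
After pass 2: [5, -5, 2, 12, 19] (3 swaps)
Total swaps: 6


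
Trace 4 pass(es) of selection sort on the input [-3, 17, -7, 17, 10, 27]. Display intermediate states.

Pass 1: Select minimum -7 at index 2, swap -> [-7, 17, -3, 17, 10, 27]
Pass 2: Select minimum -3 at index 2, swap -> [-7, -3, 17, 17, 10, 27]
Pass 3: Select minimum 10 at index 4, swap -> [-7, -3, 10, 17, 17, 27]
Pass 4: Select minimum 17 at index 3, swap -> [-7, -3, 10, 17, 17, 27]


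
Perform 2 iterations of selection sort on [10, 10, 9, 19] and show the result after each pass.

Pass 1: Select minimum 9 at index 2, swap -> [9, 10, 10, 19]
Pass 2: Select minimum 10 at index 1, swap -> [9, 10, 10, 19]


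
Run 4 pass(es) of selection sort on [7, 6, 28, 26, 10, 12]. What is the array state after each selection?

Pass 1: Select minimum 6 at index 1, swap -> [6, 7, 28, 26, 10, 12]
Pass 2: Select minimum 7 at index 1, swap -> [6, 7, 28, 26, 10, 12]
Pass 3: Select minimum 10 at index 4, swap -> [6, 7, 10, 26, 28, 12]
Pass 4: Select minimum 12 at index 5, swap -> [6, 7, 10, 12, 28, 26]


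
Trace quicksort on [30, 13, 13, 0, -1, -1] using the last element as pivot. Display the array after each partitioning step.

Partition 1: pivot=-1 at index 1 -> [-1, -1, 13, 0, 30, 13]
Partition 2: pivot=13 at index 4 -> [-1, -1, 13, 0, 13, 30]
Partition 3: pivot=0 at index 2 -> [-1, -1, 0, 13, 13, 30]


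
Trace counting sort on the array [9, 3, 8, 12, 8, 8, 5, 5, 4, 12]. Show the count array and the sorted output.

Count array: [0, 0, 0, 1, 1, 2, 0, 0, 3, 1, 0, 0, 2]
(count[i] = number of elements equal to i)
Cumulative count: [0, 0, 0, 1, 2, 4, 4, 4, 7, 8, 8, 8, 10]
Sorted: [3, 4, 5, 5, 8, 8, 8, 9, 12, 12]


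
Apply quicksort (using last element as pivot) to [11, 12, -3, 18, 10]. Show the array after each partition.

Partition 1: pivot=10 at index 1 -> [-3, 10, 11, 18, 12]
Partition 2: pivot=12 at index 3 -> [-3, 10, 11, 12, 18]


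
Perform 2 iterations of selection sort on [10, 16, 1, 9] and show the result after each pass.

Pass 1: Select minimum 1 at index 2, swap -> [1, 16, 10, 9]
Pass 2: Select minimum 9 at index 3, swap -> [1, 9, 10, 16]


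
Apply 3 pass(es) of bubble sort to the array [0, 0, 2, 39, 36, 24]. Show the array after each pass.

After pass 1: [0, 0, 2, 36, 24, 39] (2 swaps)
After pass 2: [0, 0, 2, 24, 36, 39] (1 swaps)
After pass 3: [0, 0, 2, 24, 36, 39] (0 swaps)
Total swaps: 3


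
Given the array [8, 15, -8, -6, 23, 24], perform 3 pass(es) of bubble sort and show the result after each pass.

After pass 1: [8, -8, -6, 15, 23, 24] (2 swaps)
After pass 2: [-8, -6, 8, 15, 23, 24] (2 swaps)
After pass 3: [-8, -6, 8, 15, 23, 24] (0 swaps)
Total swaps: 4


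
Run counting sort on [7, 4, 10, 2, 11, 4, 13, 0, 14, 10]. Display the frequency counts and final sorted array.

Count array: [1, 0, 1, 0, 2, 0, 0, 1, 0, 0, 2, 1, 0, 1, 1]
(count[i] = number of elements equal to i)
Cumulative count: [1, 1, 2, 2, 4, 4, 4, 5, 5, 5, 7, 8, 8, 9, 10]
Sorted: [0, 2, 4, 4, 7, 10, 10, 11, 13, 14]


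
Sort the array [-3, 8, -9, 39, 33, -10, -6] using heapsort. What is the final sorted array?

Build heap: [39, 33, -6, 8, -3, -10, -9]
Extract 39: [33, 8, -6, -9, -3, -10, 39]
Extract 33: [8, -3, -6, -9, -10, 33, 39]
Extract 8: [-3, -9, -6, -10, 8, 33, 39]
Extract -3: [-6, -9, -10, -3, 8, 33, 39]
Extract -6: [-9, -10, -6, -3, 8, 33, 39]
Extract -9: [-10, -9, -6, -3, 8, 33, 39]


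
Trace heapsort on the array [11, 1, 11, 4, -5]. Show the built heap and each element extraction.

Build heap: [11, 4, 11, 1, -5]
Extract 11: [11, 4, -5, 1, 11]
Extract 11: [4, 1, -5, 11, 11]
Extract 4: [1, -5, 4, 11, 11]
Extract 1: [-5, 1, 4, 11, 11]


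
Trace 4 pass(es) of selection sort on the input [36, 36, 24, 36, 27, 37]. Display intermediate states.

Pass 1: Select minimum 24 at index 2, swap -> [24, 36, 36, 36, 27, 37]
Pass 2: Select minimum 27 at index 4, swap -> [24, 27, 36, 36, 36, 37]
Pass 3: Select minimum 36 at index 2, swap -> [24, 27, 36, 36, 36, 37]
Pass 4: Select minimum 36 at index 3, swap -> [24, 27, 36, 36, 36, 37]


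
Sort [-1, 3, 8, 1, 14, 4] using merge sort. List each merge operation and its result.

Divide and conquer:
  Merge [3] + [8] -> [3, 8]
  Merge [-1] + [3, 8] -> [-1, 3, 8]
  Merge [14] + [4] -> [4, 14]
  Merge [1] + [4, 14] -> [1, 4, 14]
  Merge [-1, 3, 8] + [1, 4, 14] -> [-1, 1, 3, 4, 8, 14]


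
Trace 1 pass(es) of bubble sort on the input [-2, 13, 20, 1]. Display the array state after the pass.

After pass 1: [-2, 13, 1, 20] (1 swaps)
Total swaps: 1


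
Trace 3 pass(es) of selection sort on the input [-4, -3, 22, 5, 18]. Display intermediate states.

Pass 1: Select minimum -4 at index 0, swap -> [-4, -3, 22, 5, 18]
Pass 2: Select minimum -3 at index 1, swap -> [-4, -3, 22, 5, 18]
Pass 3: Select minimum 5 at index 3, swap -> [-4, -3, 5, 22, 18]


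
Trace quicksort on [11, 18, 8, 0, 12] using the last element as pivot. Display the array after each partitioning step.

Partition 1: pivot=12 at index 3 -> [11, 8, 0, 12, 18]
Partition 2: pivot=0 at index 0 -> [0, 8, 11, 12, 18]
Partition 3: pivot=11 at index 2 -> [0, 8, 11, 12, 18]


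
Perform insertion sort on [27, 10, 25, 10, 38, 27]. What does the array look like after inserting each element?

First element 27 is already 'sorted'
Insert 10: shifted 1 elements -> [10, 27, 25, 10, 38, 27]
Insert 25: shifted 1 elements -> [10, 25, 27, 10, 38, 27]
Insert 10: shifted 2 elements -> [10, 10, 25, 27, 38, 27]
Insert 38: shifted 0 elements -> [10, 10, 25, 27, 38, 27]
Insert 27: shifted 1 elements -> [10, 10, 25, 27, 27, 38]


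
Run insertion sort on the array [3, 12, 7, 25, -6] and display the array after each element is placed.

First element 3 is already 'sorted'
Insert 12: shifted 0 elements -> [3, 12, 7, 25, -6]
Insert 7: shifted 1 elements -> [3, 7, 12, 25, -6]
Insert 25: shifted 0 elements -> [3, 7, 12, 25, -6]
Insert -6: shifted 4 elements -> [-6, 3, 7, 12, 25]


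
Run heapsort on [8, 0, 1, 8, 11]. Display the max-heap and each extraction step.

Build heap: [11, 8, 1, 8, 0]
Extract 11: [8, 8, 1, 0, 11]
Extract 8: [8, 0, 1, 8, 11]
Extract 8: [1, 0, 8, 8, 11]
Extract 1: [0, 1, 8, 8, 11]


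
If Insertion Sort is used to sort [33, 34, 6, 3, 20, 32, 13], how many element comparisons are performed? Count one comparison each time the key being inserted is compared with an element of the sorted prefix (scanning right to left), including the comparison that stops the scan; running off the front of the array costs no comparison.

Insert 34: 33 <= 34 (stop) = 1 comparison(s) -> [33, 34, 6, 3, 20, 32, 13]
Insert 6: 34 > 6 (shift), 33 > 6 (shift), reached front = 2 comparison(s) -> [6, 33, 34, 3, 20, 32, 13]
Insert 3: 34 > 3 (shift), 33 > 3 (shift), 6 > 3 (shift), reached front = 3 comparison(s) -> [3, 6, 33, 34, 20, 32, 13]
Insert 20: 34 > 20 (shift), 33 > 20 (shift), 6 <= 20 (stop) = 3 comparison(s) -> [3, 6, 20, 33, 34, 32, 13]
Insert 32: 34 > 32 (shift), 33 > 32 (shift), 20 <= 32 (stop) = 3 comparison(s) -> [3, 6, 20, 32, 33, 34, 13]
Insert 13: 34 > 13 (shift), 33 > 13 (shift), 32 > 13 (shift), 20 > 13 (shift), 6 <= 13 (stop) = 5 comparison(s) -> [3, 6, 13, 20, 32, 33, 34]
Total comparisons: 1 + 2 + 3 + 3 + 3 + 5 = 17


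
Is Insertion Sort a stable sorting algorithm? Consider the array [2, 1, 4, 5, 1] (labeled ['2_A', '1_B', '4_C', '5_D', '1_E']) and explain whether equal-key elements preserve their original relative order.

Trace Insertion Sort on the labeled array (the key is the number; the letter only tracks identity):
  Insert 1_B at index 0: [1_B, 2_A, 4_C, 5_D, 1_E]
  Insert 4_C at index 2: [1_B, 2_A, 4_C, 5_D, 1_E]
  Insert 5_D at index 3: [1_B, 2_A, 4_C, 5_D, 1_E]
  Insert 1_E at index 1: [1_B, 1_E, 2_A, 4_C, 5_D]
Final order: [1_B, 1_E, 2_A, 4_C, 5_D]
Equal keys:
  value 1: originally 1_B, 1_E; after sorting 1_B, 1_E -> order preserved
All equal keys kept their original relative order. Insertion Sort is stable: elements are shifted only while they are strictly greater than the key, so a key is inserted after any equal elements already placed.
Answer: Stable


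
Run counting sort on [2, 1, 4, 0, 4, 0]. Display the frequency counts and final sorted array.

Count array: [2, 1, 1, 0, 2]
(count[i] = number of elements equal to i)
Cumulative count: [2, 3, 4, 4, 6]
Sorted: [0, 0, 1, 2, 4, 4]


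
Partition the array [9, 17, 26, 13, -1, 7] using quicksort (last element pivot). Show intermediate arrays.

Partition 1: pivot=7 at index 1 -> [-1, 7, 26, 13, 9, 17]
Partition 2: pivot=17 at index 4 -> [-1, 7, 13, 9, 17, 26]
Partition 3: pivot=9 at index 2 -> [-1, 7, 9, 13, 17, 26]


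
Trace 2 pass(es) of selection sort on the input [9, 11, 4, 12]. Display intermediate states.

Pass 1: Select minimum 4 at index 2, swap -> [4, 11, 9, 12]
Pass 2: Select minimum 9 at index 2, swap -> [4, 9, 11, 12]


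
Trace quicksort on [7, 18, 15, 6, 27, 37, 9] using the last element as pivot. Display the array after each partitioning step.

Partition 1: pivot=9 at index 2 -> [7, 6, 9, 18, 27, 37, 15]
Partition 2: pivot=6 at index 0 -> [6, 7, 9, 18, 27, 37, 15]
Partition 3: pivot=15 at index 3 -> [6, 7, 9, 15, 27, 37, 18]
Partition 4: pivot=18 at index 4 -> [6, 7, 9, 15, 18, 37, 27]
Partition 5: pivot=27 at index 5 -> [6, 7, 9, 15, 18, 27, 37]


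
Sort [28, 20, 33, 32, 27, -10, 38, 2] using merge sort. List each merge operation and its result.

Divide and conquer:
  Merge [28] + [20] -> [20, 28]
  Merge [33] + [32] -> [32, 33]
  Merge [20, 28] + [32, 33] -> [20, 28, 32, 33]
  Merge [27] + [-10] -> [-10, 27]
  Merge [38] + [2] -> [2, 38]
  Merge [-10, 27] + [2, 38] -> [-10, 2, 27, 38]
  Merge [20, 28, 32, 33] + [-10, 2, 27, 38] -> [-10, 2, 20, 27, 28, 32, 33, 38]


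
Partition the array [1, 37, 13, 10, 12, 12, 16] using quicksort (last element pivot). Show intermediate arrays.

Partition 1: pivot=16 at index 5 -> [1, 13, 10, 12, 12, 16, 37]
Partition 2: pivot=12 at index 3 -> [1, 10, 12, 12, 13, 16, 37]
Partition 3: pivot=12 at index 2 -> [1, 10, 12, 12, 13, 16, 37]
Partition 4: pivot=10 at index 1 -> [1, 10, 12, 12, 13, 16, 37]


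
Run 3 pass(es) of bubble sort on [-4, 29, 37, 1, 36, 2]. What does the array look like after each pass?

After pass 1: [-4, 29, 1, 36, 2, 37] (3 swaps)
After pass 2: [-4, 1, 29, 2, 36, 37] (2 swaps)
After pass 3: [-4, 1, 2, 29, 36, 37] (1 swaps)
Total swaps: 6


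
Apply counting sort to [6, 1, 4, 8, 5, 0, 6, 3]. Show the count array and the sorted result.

Count array: [1, 1, 0, 1, 1, 1, 2, 0, 1]
(count[i] = number of elements equal to i)
Cumulative count: [1, 2, 2, 3, 4, 5, 7, 7, 8]
Sorted: [0, 1, 3, 4, 5, 6, 6, 8]


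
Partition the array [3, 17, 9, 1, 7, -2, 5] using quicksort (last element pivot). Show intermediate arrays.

Partition 1: pivot=5 at index 3 -> [3, 1, -2, 5, 7, 9, 17]
Partition 2: pivot=-2 at index 0 -> [-2, 1, 3, 5, 7, 9, 17]
Partition 3: pivot=3 at index 2 -> [-2, 1, 3, 5, 7, 9, 17]
Partition 4: pivot=17 at index 6 -> [-2, 1, 3, 5, 7, 9, 17]
Partition 5: pivot=9 at index 5 -> [-2, 1, 3, 5, 7, 9, 17]


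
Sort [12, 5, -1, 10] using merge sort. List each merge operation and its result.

Divide and conquer:
  Merge [12] + [5] -> [5, 12]
  Merge [-1] + [10] -> [-1, 10]
  Merge [5, 12] + [-1, 10] -> [-1, 5, 10, 12]


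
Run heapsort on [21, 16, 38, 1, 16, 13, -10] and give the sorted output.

Build heap: [38, 16, 21, 1, 16, 13, -10]
Extract 38: [21, 16, 13, 1, 16, -10, 38]
Extract 21: [16, 16, 13, 1, -10, 21, 38]
Extract 16: [16, 1, 13, -10, 16, 21, 38]
Extract 16: [13, 1, -10, 16, 16, 21, 38]
Extract 13: [1, -10, 13, 16, 16, 21, 38]
Extract 1: [-10, 1, 13, 16, 16, 21, 38]


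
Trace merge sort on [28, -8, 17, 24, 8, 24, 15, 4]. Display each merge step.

Divide and conquer:
  Merge [28] + [-8] -> [-8, 28]
  Merge [17] + [24] -> [17, 24]
  Merge [-8, 28] + [17, 24] -> [-8, 17, 24, 28]
  Merge [8] + [24] -> [8, 24]
  Merge [15] + [4] -> [4, 15]
  Merge [8, 24] + [4, 15] -> [4, 8, 15, 24]
  Merge [-8, 17, 24, 28] + [4, 8, 15, 24] -> [-8, 4, 8, 15, 17, 24, 24, 28]


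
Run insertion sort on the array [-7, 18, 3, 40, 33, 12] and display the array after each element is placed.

First element -7 is already 'sorted'
Insert 18: shifted 0 elements -> [-7, 18, 3, 40, 33, 12]
Insert 3: shifted 1 elements -> [-7, 3, 18, 40, 33, 12]
Insert 40: shifted 0 elements -> [-7, 3, 18, 40, 33, 12]
Insert 33: shifted 1 elements -> [-7, 3, 18, 33, 40, 12]
Insert 12: shifted 3 elements -> [-7, 3, 12, 18, 33, 40]


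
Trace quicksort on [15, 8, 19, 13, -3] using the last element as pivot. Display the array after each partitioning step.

Partition 1: pivot=-3 at index 0 -> [-3, 8, 19, 13, 15]
Partition 2: pivot=15 at index 3 -> [-3, 8, 13, 15, 19]
Partition 3: pivot=13 at index 2 -> [-3, 8, 13, 15, 19]


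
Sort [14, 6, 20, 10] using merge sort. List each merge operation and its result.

Divide and conquer:
  Merge [14] + [6] -> [6, 14]
  Merge [20] + [10] -> [10, 20]
  Merge [6, 14] + [10, 20] -> [6, 10, 14, 20]


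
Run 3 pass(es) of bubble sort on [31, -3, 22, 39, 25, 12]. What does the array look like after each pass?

After pass 1: [-3, 22, 31, 25, 12, 39] (4 swaps)
After pass 2: [-3, 22, 25, 12, 31, 39] (2 swaps)
After pass 3: [-3, 22, 12, 25, 31, 39] (1 swaps)
Total swaps: 7


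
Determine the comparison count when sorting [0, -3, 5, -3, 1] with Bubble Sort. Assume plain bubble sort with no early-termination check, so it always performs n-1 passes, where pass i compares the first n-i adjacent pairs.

Pass 1: compare adjacent pairs (0,1)..(3,4) = 4 comparison(s), 3 swap(s) -> [-3, 0, -3, 1, 5]
Pass 2: compare adjacent pairs (0,1)..(2,3) = 3 comparison(s), 1 swap(s) -> [-3, -3, 0, 1, 5]
Pass 3: compare adjacent pairs (0,1)..(1,2) = 2 comparison(s), 0 swap(s) -> [-3, -3, 0, 1, 5]
Pass 4: compare adjacent pairs (0,1)..(0,1) = 1 comparison(s), 0 swap(s) -> [-3, -3, 0, 1, 5]
Total comparisons: 4 + 3 + 2 + 1 = 10


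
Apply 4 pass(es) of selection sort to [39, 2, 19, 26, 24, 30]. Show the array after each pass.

Pass 1: Select minimum 2 at index 1, swap -> [2, 39, 19, 26, 24, 30]
Pass 2: Select minimum 19 at index 2, swap -> [2, 19, 39, 26, 24, 30]
Pass 3: Select minimum 24 at index 4, swap -> [2, 19, 24, 26, 39, 30]
Pass 4: Select minimum 26 at index 3, swap -> [2, 19, 24, 26, 39, 30]


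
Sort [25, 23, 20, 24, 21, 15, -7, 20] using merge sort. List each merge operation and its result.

Divide and conquer:
  Merge [25] + [23] -> [23, 25]
  Merge [20] + [24] -> [20, 24]
  Merge [23, 25] + [20, 24] -> [20, 23, 24, 25]
  Merge [21] + [15] -> [15, 21]
  Merge [-7] + [20] -> [-7, 20]
  Merge [15, 21] + [-7, 20] -> [-7, 15, 20, 21]
  Merge [20, 23, 24, 25] + [-7, 15, 20, 21] -> [-7, 15, 20, 20, 21, 23, 24, 25]


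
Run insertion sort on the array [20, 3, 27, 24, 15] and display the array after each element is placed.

First element 20 is already 'sorted'
Insert 3: shifted 1 elements -> [3, 20, 27, 24, 15]
Insert 27: shifted 0 elements -> [3, 20, 27, 24, 15]
Insert 24: shifted 1 elements -> [3, 20, 24, 27, 15]
Insert 15: shifted 3 elements -> [3, 15, 20, 24, 27]


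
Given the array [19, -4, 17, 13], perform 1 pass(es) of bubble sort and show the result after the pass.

After pass 1: [-4, 17, 13, 19] (3 swaps)
Total swaps: 3


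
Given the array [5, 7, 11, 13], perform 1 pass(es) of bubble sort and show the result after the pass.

After pass 1: [5, 7, 11, 13] (0 swaps)
Total swaps: 0


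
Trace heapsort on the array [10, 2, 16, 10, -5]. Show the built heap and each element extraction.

Build heap: [16, 10, 10, 2, -5]
Extract 16: [10, 2, 10, -5, 16]
Extract 10: [10, 2, -5, 10, 16]
Extract 10: [2, -5, 10, 10, 16]
Extract 2: [-5, 2, 10, 10, 16]


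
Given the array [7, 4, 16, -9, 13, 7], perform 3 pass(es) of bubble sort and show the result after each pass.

After pass 1: [4, 7, -9, 13, 7, 16] (4 swaps)
After pass 2: [4, -9, 7, 7, 13, 16] (2 swaps)
After pass 3: [-9, 4, 7, 7, 13, 16] (1 swaps)
Total swaps: 7


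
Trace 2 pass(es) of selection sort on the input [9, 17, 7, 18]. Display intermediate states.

Pass 1: Select minimum 7 at index 2, swap -> [7, 17, 9, 18]
Pass 2: Select minimum 9 at index 2, swap -> [7, 9, 17, 18]


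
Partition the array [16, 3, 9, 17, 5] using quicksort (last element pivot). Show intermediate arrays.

Partition 1: pivot=5 at index 1 -> [3, 5, 9, 17, 16]
Partition 2: pivot=16 at index 3 -> [3, 5, 9, 16, 17]


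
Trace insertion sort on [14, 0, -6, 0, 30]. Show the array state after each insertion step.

First element 14 is already 'sorted'
Insert 0: shifted 1 elements -> [0, 14, -6, 0, 30]
Insert -6: shifted 2 elements -> [-6, 0, 14, 0, 30]
Insert 0: shifted 1 elements -> [-6, 0, 0, 14, 30]
Insert 30: shifted 0 elements -> [-6, 0, 0, 14, 30]


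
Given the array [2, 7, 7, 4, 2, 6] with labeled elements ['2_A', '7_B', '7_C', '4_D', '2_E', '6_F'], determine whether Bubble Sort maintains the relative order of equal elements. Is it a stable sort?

Trace Bubble Sort on the labeled array (the key is the number; the letter only tracks identity):
  After pass 1: [2_A, 7_B, 4_D, 2_E, 6_F, 7_C]
  After pass 2: [2_A, 4_D, 2_E, 6_F, 7_B, 7_C]
  After pass 3: [2_A, 2_E, 4_D, 6_F, 7_B, 7_C]
  After pass 4: [2_A, 2_E, 4_D, 6_F, 7_B, 7_C] (no swaps, done)
Final order: [2_A, 2_E, 4_D, 6_F, 7_B, 7_C]
Equal keys:
  value 2: originally 2_A, 2_E; after sorting 2_A, 2_E -> order preserved
  value 7: originally 7_B, 7_C; after sorting 7_B, 7_C -> order preserved
All equal keys kept their original relative order. Bubble Sort is stable: it only swaps adjacent elements when the left one is strictly greater, so equal keys never move past each other.
Answer: Stable


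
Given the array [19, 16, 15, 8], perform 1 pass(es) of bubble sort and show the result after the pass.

After pass 1: [16, 15, 8, 19] (3 swaps)
Total swaps: 3


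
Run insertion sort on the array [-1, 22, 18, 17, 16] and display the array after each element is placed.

First element -1 is already 'sorted'
Insert 22: shifted 0 elements -> [-1, 22, 18, 17, 16]
Insert 18: shifted 1 elements -> [-1, 18, 22, 17, 16]
Insert 17: shifted 2 elements -> [-1, 17, 18, 22, 16]
Insert 16: shifted 3 elements -> [-1, 16, 17, 18, 22]


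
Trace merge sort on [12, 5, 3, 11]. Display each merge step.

Divide and conquer:
  Merge [12] + [5] -> [5, 12]
  Merge [3] + [11] -> [3, 11]
  Merge [5, 12] + [3, 11] -> [3, 5, 11, 12]


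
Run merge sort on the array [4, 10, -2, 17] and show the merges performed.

Divide and conquer:
  Merge [4] + [10] -> [4, 10]
  Merge [-2] + [17] -> [-2, 17]
  Merge [4, 10] + [-2, 17] -> [-2, 4, 10, 17]


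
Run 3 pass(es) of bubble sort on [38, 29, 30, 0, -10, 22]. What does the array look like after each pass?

After pass 1: [29, 30, 0, -10, 22, 38] (5 swaps)
After pass 2: [29, 0, -10, 22, 30, 38] (3 swaps)
After pass 3: [0, -10, 22, 29, 30, 38] (3 swaps)
Total swaps: 11


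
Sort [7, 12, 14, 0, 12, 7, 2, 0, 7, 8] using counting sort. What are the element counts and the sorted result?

Count array: [2, 0, 1, 0, 0, 0, 0, 3, 1, 0, 0, 0, 2, 0, 1]
(count[i] = number of elements equal to i)
Cumulative count: [2, 2, 3, 3, 3, 3, 3, 6, 7, 7, 7, 7, 9, 9, 10]
Sorted: [0, 0, 2, 7, 7, 7, 8, 12, 12, 14]


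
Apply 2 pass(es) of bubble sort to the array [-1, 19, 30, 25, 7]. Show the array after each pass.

After pass 1: [-1, 19, 25, 7, 30] (2 swaps)
After pass 2: [-1, 19, 7, 25, 30] (1 swaps)
Total swaps: 3


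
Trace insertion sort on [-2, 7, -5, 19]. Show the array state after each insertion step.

First element -2 is already 'sorted'
Insert 7: shifted 0 elements -> [-2, 7, -5, 19]
Insert -5: shifted 2 elements -> [-5, -2, 7, 19]
Insert 19: shifted 0 elements -> [-5, -2, 7, 19]


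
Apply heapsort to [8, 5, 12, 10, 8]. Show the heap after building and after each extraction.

Build heap: [12, 10, 8, 5, 8]
Extract 12: [10, 8, 8, 5, 12]
Extract 10: [8, 5, 8, 10, 12]
Extract 8: [8, 5, 8, 10, 12]
Extract 8: [5, 8, 8, 10, 12]


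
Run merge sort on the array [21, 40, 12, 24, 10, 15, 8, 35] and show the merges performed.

Divide and conquer:
  Merge [21] + [40] -> [21, 40]
  Merge [12] + [24] -> [12, 24]
  Merge [21, 40] + [12, 24] -> [12, 21, 24, 40]
  Merge [10] + [15] -> [10, 15]
  Merge [8] + [35] -> [8, 35]
  Merge [10, 15] + [8, 35] -> [8, 10, 15, 35]
  Merge [12, 21, 24, 40] + [8, 10, 15, 35] -> [8, 10, 12, 15, 21, 24, 35, 40]
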